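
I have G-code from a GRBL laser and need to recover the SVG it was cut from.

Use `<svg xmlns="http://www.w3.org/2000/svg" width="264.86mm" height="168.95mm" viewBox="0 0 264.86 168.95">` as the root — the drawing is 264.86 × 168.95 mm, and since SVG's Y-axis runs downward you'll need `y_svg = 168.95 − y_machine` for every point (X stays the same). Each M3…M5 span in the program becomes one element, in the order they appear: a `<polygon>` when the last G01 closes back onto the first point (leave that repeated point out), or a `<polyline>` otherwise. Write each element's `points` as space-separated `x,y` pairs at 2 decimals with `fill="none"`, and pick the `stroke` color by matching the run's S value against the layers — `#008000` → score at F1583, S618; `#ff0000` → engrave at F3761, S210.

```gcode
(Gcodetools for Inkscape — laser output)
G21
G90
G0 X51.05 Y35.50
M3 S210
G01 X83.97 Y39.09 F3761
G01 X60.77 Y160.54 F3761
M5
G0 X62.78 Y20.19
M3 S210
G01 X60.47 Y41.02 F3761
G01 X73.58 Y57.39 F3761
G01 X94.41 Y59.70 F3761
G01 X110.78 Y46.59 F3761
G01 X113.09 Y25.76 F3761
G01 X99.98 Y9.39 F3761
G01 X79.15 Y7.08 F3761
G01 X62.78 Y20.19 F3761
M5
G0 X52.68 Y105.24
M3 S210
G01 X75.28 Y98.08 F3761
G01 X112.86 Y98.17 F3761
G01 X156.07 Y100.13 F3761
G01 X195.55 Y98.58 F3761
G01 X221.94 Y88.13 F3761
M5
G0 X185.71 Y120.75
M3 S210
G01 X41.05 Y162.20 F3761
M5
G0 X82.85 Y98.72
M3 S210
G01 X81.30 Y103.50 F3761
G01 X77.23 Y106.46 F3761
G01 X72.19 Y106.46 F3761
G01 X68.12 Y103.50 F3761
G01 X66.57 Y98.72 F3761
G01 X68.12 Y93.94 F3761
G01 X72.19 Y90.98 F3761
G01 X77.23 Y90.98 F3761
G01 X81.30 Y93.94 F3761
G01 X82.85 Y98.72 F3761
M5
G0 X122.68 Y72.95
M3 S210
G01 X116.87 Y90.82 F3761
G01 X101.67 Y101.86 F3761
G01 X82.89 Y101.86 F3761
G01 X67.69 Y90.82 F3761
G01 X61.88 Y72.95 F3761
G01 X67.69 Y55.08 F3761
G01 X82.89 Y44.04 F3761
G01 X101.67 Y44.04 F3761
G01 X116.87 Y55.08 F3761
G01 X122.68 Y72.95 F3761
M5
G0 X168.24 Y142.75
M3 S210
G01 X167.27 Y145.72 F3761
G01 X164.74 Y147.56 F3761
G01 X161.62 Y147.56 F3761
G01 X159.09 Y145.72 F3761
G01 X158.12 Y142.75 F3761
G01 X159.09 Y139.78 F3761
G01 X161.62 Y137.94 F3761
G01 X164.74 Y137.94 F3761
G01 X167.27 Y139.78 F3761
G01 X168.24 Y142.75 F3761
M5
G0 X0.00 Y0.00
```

Machine Y-up, SVG Y-down with viewBox height 168.95, so y_svg = 168.95 − y_machine; X carries over. Every run uses S210, so all elements get stroke `#ff0000` (engrave).

Run 1: The run is open, so emit a `<polyline>` with points (Y-flipped): 51.05,133.45 83.97,129.86 60.77,8.41.

Run 2: The run returns to its start, so emit a `<polygon>` with points (Y-flipped): 62.78,148.76 60.47,127.93 73.58,111.56 94.41,109.25 110.78,122.36 113.09,143.19 99.98,159.56 79.15,161.87.

Run 3: The run is open, so emit a `<polyline>` with points (Y-flipped): 52.68,63.71 75.28,70.87 112.86,70.78 156.07,68.82 195.55,70.37 221.94,80.82.

Run 4: The run is open, so emit a `<polyline>` with points (Y-flipped): 185.71,48.20 41.05,6.75.

Run 5: The run returns to its start, so emit a `<polygon>` with points (Y-flipped): 82.85,70.23 81.30,65.45 77.23,62.49 72.19,62.49 68.12,65.45 66.57,70.23 68.12,75.01 72.19,77.97 77.23,77.97 81.30,75.01.

Run 6: The run returns to its start, so emit a `<polygon>` with points (Y-flipped): 122.68,96.00 116.87,78.13 101.67,67.09 82.89,67.09 67.69,78.13 61.88,96.00 67.69,113.87 82.89,124.91 101.67,124.91 116.87,113.87.

Run 7: The run returns to its start, so emit a `<polygon>` with points (Y-flipped): 168.24,26.20 167.27,23.23 164.74,21.39 161.62,21.39 159.09,23.23 158.12,26.20 159.09,29.17 161.62,31.01 164.74,31.01 167.27,29.17.

<svg xmlns="http://www.w3.org/2000/svg" width="264.86mm" height="168.95mm" viewBox="0 0 264.86 168.95">
  <polyline points="51.05,133.45 83.97,129.86 60.77,8.41" fill="none" stroke="#ff0000"/>
  <polygon points="62.78,148.76 60.47,127.93 73.58,111.56 94.41,109.25 110.78,122.36 113.09,143.19 99.98,159.56 79.15,161.87" fill="none" stroke="#ff0000"/>
  <polyline points="52.68,63.71 75.28,70.87 112.86,70.78 156.07,68.82 195.55,70.37 221.94,80.82" fill="none" stroke="#ff0000"/>
  <polyline points="185.71,48.20 41.05,6.75" fill="none" stroke="#ff0000"/>
  <polygon points="82.85,70.23 81.30,65.45 77.23,62.49 72.19,62.49 68.12,65.45 66.57,70.23 68.12,75.01 72.19,77.97 77.23,77.97 81.30,75.01" fill="none" stroke="#ff0000"/>
  <polygon points="122.68,96.00 116.87,78.13 101.67,67.09 82.89,67.09 67.69,78.13 61.88,96.00 67.69,113.87 82.89,124.91 101.67,124.91 116.87,113.87" fill="none" stroke="#ff0000"/>
  <polygon points="168.24,26.20 167.27,23.23 164.74,21.39 161.62,21.39 159.09,23.23 158.12,26.20 159.09,29.17 161.62,31.01 164.74,31.01 167.27,29.17" fill="none" stroke="#ff0000"/>
</svg>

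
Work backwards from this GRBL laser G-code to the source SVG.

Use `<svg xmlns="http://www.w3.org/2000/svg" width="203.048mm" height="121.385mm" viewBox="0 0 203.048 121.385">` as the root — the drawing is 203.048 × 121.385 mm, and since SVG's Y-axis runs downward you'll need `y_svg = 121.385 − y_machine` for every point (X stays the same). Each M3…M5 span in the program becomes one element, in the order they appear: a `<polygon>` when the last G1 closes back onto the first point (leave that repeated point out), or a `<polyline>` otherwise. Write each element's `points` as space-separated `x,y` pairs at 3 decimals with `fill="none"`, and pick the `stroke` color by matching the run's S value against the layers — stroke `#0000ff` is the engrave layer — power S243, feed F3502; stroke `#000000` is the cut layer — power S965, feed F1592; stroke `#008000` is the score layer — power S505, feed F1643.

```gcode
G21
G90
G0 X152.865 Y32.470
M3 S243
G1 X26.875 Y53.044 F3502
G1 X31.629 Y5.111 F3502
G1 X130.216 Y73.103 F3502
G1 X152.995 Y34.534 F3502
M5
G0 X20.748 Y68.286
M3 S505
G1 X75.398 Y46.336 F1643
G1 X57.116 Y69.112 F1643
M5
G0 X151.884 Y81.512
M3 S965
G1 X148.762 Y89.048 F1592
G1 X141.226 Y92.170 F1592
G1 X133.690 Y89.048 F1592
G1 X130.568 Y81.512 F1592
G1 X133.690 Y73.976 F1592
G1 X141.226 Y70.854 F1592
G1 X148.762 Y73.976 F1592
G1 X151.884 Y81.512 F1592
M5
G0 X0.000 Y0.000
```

<svg xmlns="http://www.w3.org/2000/svg" width="203.048mm" height="121.385mm" viewBox="0 0 203.048 121.385">
  <polyline points="152.865,88.915 26.875,68.341 31.629,116.274 130.216,48.282 152.995,86.851" fill="none" stroke="#0000ff"/>
  <polyline points="20.748,53.099 75.398,75.049 57.116,52.273" fill="none" stroke="#008000"/>
  <polygon points="151.884,39.873 148.762,32.337 141.226,29.215 133.690,32.337 130.568,39.873 133.690,47.409 141.226,50.531 148.762,47.409" fill="none" stroke="#000000"/>
</svg>

y_svg = 121.385 − y_m.

[1] S243→`#0000ff` (engrave); open run; points: 152.865,88.915 26.875,68.341 31.629,116.274 130.216,48.282 152.995,86.851

[2] S505→`#008000` (score); open run; points: 20.748,53.099 75.398,75.049 57.116,52.273

[3] S965→`#000000` (cut); closed run; points: 151.884,39.873 148.762,32.337 141.226,29.215 133.690,32.337 130.568,39.873 133.690,47.409 141.226,50.531 148.762,47.409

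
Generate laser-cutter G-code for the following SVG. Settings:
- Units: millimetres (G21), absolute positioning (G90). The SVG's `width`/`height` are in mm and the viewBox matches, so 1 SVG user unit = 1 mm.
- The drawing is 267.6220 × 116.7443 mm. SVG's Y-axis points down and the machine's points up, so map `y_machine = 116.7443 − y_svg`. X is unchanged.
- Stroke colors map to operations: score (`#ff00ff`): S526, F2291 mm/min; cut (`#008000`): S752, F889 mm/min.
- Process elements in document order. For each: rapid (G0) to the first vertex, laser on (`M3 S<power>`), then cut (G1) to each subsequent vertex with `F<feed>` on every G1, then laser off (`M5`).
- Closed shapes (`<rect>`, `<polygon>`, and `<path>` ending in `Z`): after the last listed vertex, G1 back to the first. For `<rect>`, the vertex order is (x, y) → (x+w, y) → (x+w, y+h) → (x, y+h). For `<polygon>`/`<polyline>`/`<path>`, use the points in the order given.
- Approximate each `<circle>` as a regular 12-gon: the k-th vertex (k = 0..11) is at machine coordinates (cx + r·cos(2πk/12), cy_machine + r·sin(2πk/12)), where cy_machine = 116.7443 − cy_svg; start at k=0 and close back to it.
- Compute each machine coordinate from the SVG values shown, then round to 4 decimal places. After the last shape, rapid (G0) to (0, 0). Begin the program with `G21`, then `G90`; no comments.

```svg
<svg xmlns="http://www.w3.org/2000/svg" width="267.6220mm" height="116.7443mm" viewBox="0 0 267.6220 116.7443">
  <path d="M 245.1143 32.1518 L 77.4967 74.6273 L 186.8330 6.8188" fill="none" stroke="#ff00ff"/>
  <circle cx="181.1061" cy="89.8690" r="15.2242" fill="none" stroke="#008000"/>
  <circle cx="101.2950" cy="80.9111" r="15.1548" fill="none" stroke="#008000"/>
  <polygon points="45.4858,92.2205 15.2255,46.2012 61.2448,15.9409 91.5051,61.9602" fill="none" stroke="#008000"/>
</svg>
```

G21
G90
G0 X245.1143 Y84.5925
M3 S526
G1 X77.4967 Y42.1170 F2291
G1 X186.8330 Y109.9255 F2291
M5
G0 X196.3303 Y26.8753
M3 S752
G1 X194.2906 Y34.4874 F889
G1 X188.7182 Y40.0598 F889
G1 X181.1061 Y42.0995 F889
G1 X173.4940 Y40.0598 F889
G1 X167.9216 Y34.4874 F889
G1 X165.8819 Y26.8753 F889
G1 X167.9216 Y19.2632 F889
G1 X173.4940 Y13.6908 F889
G1 X181.1061 Y11.6511 F889
G1 X188.7182 Y13.6908 F889
G1 X194.2906 Y19.2632 F889
G1 X196.3303 Y26.8753 F889
M5
G0 X116.4498 Y35.8332
M3 S752
G1 X114.4194 Y43.4106 F889
G1 X108.8724 Y48.9576 F889
G1 X101.2950 Y50.9880 F889
G1 X93.7176 Y48.9576 F889
G1 X88.1706 Y43.4106 F889
G1 X86.1402 Y35.8332 F889
G1 X88.1706 Y28.2558 F889
G1 X93.7176 Y22.7088 F889
G1 X101.2950 Y20.6784 F889
G1 X108.8724 Y22.7088 F889
G1 X114.4194 Y28.2558 F889
G1 X116.4498 Y35.8332 F889
M5
G0 X45.4858 Y24.5238
M3 S752
G1 X15.2255 Y70.5431 F889
G1 X61.2448 Y100.8034 F889
G1 X91.5051 Y54.7841 F889
G1 X45.4858 Y24.5238 F889
M5
G0 X0.0000 Y0.0000

viewBox `0 0 267.6220 116.7443` with mm width/height → 1 unit = 1 mm. Flip: y_m = 116.7443 − y_svg.

**Shape 1** — `<path>` open polyline, stroke `#ff00ff` → score (S526, F2291). Machine vertices: (245.1143,84.5925) → (77.4967,42.1170) → (186.8330,109.9255). Open path.

**Shape 2** — `<circle>` circle, stroke `#008000` → cut (S752, F889). Machine vertices: (196.3303,26.8753) → (194.2906,34.4874) → (188.7182,40.0598) → (181.1061,42.0995) → (173.4940,40.0598) → (167.9216,34.4874) → (165.8819,26.8753) → (167.9216,19.2632) → (173.4940,13.6908) → (181.1061,11.6511) → (188.7182,13.6908) → (194.2906,19.2632) → (196.3303,26.8753). Closed: final G1 returns to the first vertex.

**Shape 3** — `<circle>` circle, stroke `#008000` → cut (S752, F889). Machine vertices: (116.4498,35.8332) → (114.4194,43.4106) → (108.8724,48.9576) → (101.2950,50.9880) → (93.7176,48.9576) → (88.1706,43.4106) → (86.1402,35.8332) → (88.1706,28.2558) → (93.7176,22.7088) → (101.2950,20.6784) → (108.8724,22.7088) → (114.4194,28.2558) → (116.4498,35.8332). Closed: final G1 returns to the first vertex.

**Shape 4** — `<polygon>` regular polygon, stroke `#008000` → cut (S752, F889). Machine vertices: (45.4858,24.5238) → (15.2255,70.5431) → (61.2448,100.8034) → (91.5051,54.7841) → (45.4858,24.5238). Closed: final G1 returns to the first vertex.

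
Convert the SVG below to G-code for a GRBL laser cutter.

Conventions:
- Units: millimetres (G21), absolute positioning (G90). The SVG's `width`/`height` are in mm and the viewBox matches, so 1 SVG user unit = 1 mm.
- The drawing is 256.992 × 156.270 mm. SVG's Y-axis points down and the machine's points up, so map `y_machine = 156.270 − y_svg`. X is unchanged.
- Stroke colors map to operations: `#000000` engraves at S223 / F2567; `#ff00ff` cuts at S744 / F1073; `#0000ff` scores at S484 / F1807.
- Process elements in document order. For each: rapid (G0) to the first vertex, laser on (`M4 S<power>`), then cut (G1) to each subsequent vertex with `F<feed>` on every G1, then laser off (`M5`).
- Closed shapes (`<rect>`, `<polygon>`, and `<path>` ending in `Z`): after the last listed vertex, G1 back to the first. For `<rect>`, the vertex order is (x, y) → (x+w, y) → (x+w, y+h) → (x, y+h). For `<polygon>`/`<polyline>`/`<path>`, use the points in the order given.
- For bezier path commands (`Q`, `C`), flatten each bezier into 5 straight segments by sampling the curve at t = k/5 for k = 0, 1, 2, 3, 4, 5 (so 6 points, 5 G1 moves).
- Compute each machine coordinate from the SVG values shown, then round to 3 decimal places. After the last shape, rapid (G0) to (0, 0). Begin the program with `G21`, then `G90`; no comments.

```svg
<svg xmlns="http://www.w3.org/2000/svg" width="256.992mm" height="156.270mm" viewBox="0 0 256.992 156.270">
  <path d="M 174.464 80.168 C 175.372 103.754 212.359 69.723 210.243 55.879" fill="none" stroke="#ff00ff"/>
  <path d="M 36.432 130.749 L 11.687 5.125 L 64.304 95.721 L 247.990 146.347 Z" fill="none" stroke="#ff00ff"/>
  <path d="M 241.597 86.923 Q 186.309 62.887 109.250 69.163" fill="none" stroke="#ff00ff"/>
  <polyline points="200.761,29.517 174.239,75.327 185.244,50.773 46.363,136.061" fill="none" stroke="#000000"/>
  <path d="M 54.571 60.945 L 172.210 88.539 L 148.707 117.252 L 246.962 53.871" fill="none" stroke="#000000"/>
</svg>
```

G21
G90
G0 X174.464 Y76.102
M4 S744
G1 X178.737 Y68.242 F1073
G1 X188.060 Y70.476 F1073
G1 X198.824 Y79.068 F1073
G1 X207.422 Y90.285 F1073
G1 X210.243 Y100.391 F1073
M5
G0 X36.432 Y25.521
M4 S744
G1 X11.687 Y151.145 F1073
G1 X64.304 Y60.549 F1073
G1 X247.990 Y9.923 F1073
G1 X36.432 Y25.521 F1073
M5
G0 X241.597 Y69.347
M4 S744
G1 X218.611 Y77.749 F1073
G1 X193.883 Y83.726 F1073
G1 X167.414 Y87.278 F1073
G1 X139.203 Y88.405 F1073
G1 X109.250 Y87.107 F1073
M5
G0 X200.761 Y126.753
M4 S223
G1 X174.239 Y80.943 F2567
G1 X185.244 Y105.497 F2567
G1 X46.363 Y20.209 F2567
M5
G0 X54.571 Y95.325
M4 S223
G1 X172.210 Y67.731 F2567
G1 X148.707 Y39.018 F2567
G1 X246.962 Y102.399 F2567
M5
G0 X0.000 Y0.000

viewBox `0 0 256.992 156.270` with mm width/height → 1 unit = 1 mm. Flip: y_m = 156.270 − y_svg.

**Shape 1** — `<path>` cubic bezier, stroke `#ff00ff` → cut (S744, F1073). Control points (SVG): P0=(174.464,80.168), P1=(175.372,103.754), P2=(212.359,69.723), P3=(210.243,55.879); sampled at t=k/5. Machine vertices: (174.464,76.102) → (178.737,68.242) → (188.060,70.476) → (198.824,79.068) → (207.422,90.285) → (210.243,100.391). Open path.

**Shape 2** — `<path>` closed polygon, stroke `#ff00ff` → cut (S744, F1073). Machine vertices: (36.432,25.521) → (11.687,151.145) → (64.304,60.549) → (247.990,9.923) → (36.432,25.521). Closed: final G1 returns to the first vertex.

**Shape 3** — `<path>` quadratic bezier, stroke `#ff00ff` → cut (S744, F1073). Control points (SVG): P0=(241.597,86.923), P1=(186.309,62.887), P2=(109.250,69.163); sampled at t=k/5. Machine vertices: (241.597,69.347) → (218.611,77.749) → (193.883,83.726) → (167.414,87.278) → (139.203,88.405) → (109.250,87.107). Open path.

**Shape 4** — `<polyline>` open polyline, stroke `#000000` → engrave (S223, F2567). Machine vertices: (200.761,126.753) → (174.239,80.943) → (185.244,105.497) → (46.363,20.209). Open path.

**Shape 5** — `<path>` open polyline, stroke `#000000` → engrave (S223, F2567). Machine vertices: (54.571,95.325) → (172.210,67.731) → (148.707,39.018) → (246.962,102.399). Open path.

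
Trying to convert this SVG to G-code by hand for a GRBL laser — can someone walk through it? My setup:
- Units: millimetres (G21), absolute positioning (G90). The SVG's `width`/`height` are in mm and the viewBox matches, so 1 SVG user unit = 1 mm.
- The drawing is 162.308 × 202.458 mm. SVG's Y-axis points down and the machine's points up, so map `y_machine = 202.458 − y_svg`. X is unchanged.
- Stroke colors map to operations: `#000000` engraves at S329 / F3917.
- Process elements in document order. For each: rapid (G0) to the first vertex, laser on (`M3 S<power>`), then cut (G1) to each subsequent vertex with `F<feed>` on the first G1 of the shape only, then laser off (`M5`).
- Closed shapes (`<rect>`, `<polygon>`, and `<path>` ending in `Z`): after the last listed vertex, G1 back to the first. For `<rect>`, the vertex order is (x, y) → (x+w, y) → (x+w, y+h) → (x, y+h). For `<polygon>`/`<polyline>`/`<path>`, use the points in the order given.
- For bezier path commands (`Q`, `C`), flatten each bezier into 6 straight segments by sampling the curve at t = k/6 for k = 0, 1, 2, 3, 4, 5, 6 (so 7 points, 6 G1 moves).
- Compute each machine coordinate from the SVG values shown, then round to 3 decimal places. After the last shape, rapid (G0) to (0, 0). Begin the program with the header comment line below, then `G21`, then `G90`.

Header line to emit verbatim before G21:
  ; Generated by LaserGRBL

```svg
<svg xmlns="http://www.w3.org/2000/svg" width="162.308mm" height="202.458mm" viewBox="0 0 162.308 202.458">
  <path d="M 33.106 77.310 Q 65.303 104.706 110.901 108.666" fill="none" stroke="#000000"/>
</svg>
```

1 u = 1 mm; y_m = 202.458 − y.

[1] `<path>` quadratic bezier, #000000→engrave S329 F3917: (33.106,125.148) → (44.211,116.667) → (56.060,109.488) → (68.653,103.611) → (81.991,99.036) → (96.074,95.763) → (110.901,93.792)

; Generated by LaserGRBL
G21
G90
G0 X33.106 Y125.148
M3 S329
G1 X44.211 Y116.667 F3917
G1 X56.060 Y109.488
G1 X68.653 Y103.611
G1 X81.991 Y99.036
G1 X96.074 Y95.763
G1 X110.901 Y93.792
M5
G0 X0.000 Y0.000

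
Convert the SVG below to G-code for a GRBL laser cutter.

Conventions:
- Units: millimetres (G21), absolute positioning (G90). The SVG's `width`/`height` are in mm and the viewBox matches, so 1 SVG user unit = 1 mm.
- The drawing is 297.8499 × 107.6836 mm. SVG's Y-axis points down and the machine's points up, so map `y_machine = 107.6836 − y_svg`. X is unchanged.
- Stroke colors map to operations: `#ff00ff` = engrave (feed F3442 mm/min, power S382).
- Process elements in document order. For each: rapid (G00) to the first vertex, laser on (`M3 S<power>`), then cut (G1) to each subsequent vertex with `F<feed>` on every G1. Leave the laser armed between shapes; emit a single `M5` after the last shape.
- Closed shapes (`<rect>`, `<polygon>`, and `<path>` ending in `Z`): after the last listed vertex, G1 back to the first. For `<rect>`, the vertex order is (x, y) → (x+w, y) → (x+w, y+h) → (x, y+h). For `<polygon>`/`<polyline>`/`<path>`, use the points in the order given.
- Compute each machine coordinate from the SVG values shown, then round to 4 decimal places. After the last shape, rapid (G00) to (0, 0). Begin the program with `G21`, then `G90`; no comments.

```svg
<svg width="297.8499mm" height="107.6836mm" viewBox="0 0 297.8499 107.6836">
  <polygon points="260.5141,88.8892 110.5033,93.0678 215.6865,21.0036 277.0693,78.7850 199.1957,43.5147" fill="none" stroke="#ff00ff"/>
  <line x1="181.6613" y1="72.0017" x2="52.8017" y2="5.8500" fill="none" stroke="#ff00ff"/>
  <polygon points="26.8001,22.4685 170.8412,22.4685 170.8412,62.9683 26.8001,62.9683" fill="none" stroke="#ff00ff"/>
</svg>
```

G21
G90
G00 X260.5141 Y18.7944
M3 S382
G1 X110.5033 Y14.6158 F3442
G1 X215.6865 Y86.6800 F3442
G1 X277.0693 Y28.8986 F3442
G1 X199.1957 Y64.1689 F3442
G1 X260.5141 Y18.7944 F3442
G00 X181.6613 Y35.6819
M3 S382
G1 X52.8017 Y101.8336 F3442
G00 X26.8001 Y85.2151
M3 S382
G1 X170.8412 Y85.2151 F3442
G1 X170.8412 Y44.7153 F3442
G1 X26.8001 Y44.7153 F3442
G1 X26.8001 Y85.2151 F3442
M5
G00 X0.0000 Y0.0000

1 u = 1 mm; y_m = 107.6836 − y.

[1] `<polygon>` closed polygon, #ff00ff→engrave S382 F3442: (260.5141,18.7944) → (110.5033,14.6158) → (215.6865,86.6800) → (277.0693,28.8986) → (199.1957,64.1689) → (260.5141,18.7944) (closed)

[2] `<line>` line segment, #ff00ff→engrave S382 F3442: (181.6613,35.6819) → (52.8017,101.8336)

[3] `<polygon>` rectangle, #ff00ff→engrave S382 F3442: (26.8001,85.2151) → (170.8412,85.2151) → (170.8412,44.7153) → (26.8001,44.7153) → (26.8001,85.2151) (closed)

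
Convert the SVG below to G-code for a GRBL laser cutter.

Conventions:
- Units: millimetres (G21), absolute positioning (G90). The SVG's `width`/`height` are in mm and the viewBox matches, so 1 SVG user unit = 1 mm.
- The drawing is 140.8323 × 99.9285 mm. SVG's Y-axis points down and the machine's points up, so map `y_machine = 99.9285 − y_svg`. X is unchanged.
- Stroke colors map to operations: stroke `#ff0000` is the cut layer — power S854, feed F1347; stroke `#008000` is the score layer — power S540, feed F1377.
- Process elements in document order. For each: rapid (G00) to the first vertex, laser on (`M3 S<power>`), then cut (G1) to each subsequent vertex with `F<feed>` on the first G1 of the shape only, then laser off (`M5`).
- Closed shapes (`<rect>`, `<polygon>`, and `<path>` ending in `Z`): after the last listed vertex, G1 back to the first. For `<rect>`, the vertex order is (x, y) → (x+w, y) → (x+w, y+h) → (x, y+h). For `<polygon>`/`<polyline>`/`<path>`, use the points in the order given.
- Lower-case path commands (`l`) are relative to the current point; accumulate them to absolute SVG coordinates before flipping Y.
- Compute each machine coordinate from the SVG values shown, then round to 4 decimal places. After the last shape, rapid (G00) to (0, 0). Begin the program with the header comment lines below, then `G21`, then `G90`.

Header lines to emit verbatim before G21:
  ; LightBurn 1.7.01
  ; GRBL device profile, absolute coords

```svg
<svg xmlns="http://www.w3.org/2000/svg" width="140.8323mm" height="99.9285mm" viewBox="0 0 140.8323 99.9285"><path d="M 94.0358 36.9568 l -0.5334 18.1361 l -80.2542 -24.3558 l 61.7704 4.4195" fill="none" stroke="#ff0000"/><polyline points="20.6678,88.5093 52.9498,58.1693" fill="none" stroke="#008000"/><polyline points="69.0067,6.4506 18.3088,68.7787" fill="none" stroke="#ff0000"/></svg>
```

; LightBurn 1.7.01
; GRBL device profile, absolute coords
G21
G90
G00 X94.0358 Y62.9717
M3 S854
G1 X93.5024 Y44.8356 F1347
G1 X13.2482 Y69.1914
G1 X75.0186 Y64.7719
M5
G00 X20.6678 Y11.4192
M3 S540
G1 X52.9498 Y41.7592 F1377
M5
G00 X69.0067 Y93.4779
M3 S854
G1 X18.3088 Y31.1498 F1347
M5
G00 X0.0000 Y0.0000

1 u = 1 mm; y_m = 99.9285 − y.

[1] `<path>` open polyline, #ff0000→cut S854 F1347: (94.0358,62.9717) → (93.5024,44.8356) → (13.2482,69.1914) → (75.0186,64.7719)

[2] `<polyline>` line segment, #008000→score S540 F1377: (20.6678,11.4192) → (52.9498,41.7592)

[3] `<polyline>` line segment, #ff0000→cut S854 F1347: (69.0067,93.4779) → (18.3088,31.1498)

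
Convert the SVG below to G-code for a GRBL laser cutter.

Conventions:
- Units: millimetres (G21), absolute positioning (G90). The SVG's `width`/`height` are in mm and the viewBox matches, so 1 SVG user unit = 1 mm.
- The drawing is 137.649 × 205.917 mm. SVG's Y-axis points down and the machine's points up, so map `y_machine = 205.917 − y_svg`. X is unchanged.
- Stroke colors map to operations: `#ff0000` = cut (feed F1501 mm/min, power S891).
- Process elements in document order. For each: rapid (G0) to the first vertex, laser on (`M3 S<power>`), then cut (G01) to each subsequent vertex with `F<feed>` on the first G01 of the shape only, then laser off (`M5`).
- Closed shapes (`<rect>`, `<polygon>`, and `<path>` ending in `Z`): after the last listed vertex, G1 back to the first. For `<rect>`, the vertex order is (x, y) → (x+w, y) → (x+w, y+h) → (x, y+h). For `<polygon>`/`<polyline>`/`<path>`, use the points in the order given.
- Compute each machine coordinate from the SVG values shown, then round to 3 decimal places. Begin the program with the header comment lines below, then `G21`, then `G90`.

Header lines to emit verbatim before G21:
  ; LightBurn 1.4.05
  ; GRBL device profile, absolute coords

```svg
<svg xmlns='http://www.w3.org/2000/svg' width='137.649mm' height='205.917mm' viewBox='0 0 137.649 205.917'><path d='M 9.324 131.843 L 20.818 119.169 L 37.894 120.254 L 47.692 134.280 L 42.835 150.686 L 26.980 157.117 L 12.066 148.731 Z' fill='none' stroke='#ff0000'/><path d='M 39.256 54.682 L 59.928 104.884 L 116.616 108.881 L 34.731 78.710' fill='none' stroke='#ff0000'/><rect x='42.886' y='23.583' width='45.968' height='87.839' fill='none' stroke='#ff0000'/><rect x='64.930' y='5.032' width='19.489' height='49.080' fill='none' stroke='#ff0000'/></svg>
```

; LightBurn 1.4.05
; GRBL device profile, absolute coords
G21
G90
G0 X9.324 Y74.074
M3 S891
G01 X20.818 Y86.748 F1501
G01 X37.894 Y85.663
G01 X47.692 Y71.637
G01 X42.835 Y55.231
G01 X26.980 Y48.800
G01 X12.066 Y57.186
G01 X9.324 Y74.074
M5
G0 X39.256 Y151.235
M3 S891
G01 X59.928 Y101.033 F1501
G01 X116.616 Y97.036
G01 X34.731 Y127.207
M5
G0 X42.886 Y182.334
M3 S891
G01 X88.854 Y182.334 F1501
G01 X88.854 Y94.495
G01 X42.886 Y94.495
G01 X42.886 Y182.334
M5
G0 X64.930 Y200.885
M3 S891
G01 X84.419 Y200.885 F1501
G01 X84.419 Y151.805
G01 X64.930 Y151.805
G01 X64.930 Y200.885
M5

viewBox `0 0 137.649 205.917` with mm width/height → 1 unit = 1 mm. Flip: y_m = 205.917 − y_svg.

**Shape 1** — `<path>` regular polygon, stroke `#ff0000` → cut (S891, F1501). Machine vertices: (9.324,74.074) → (20.818,86.748) → (37.894,85.663) → (47.692,71.637) → (42.835,55.231) → (26.980,48.800) → (12.066,57.186) → (9.324,74.074). Closed: final G1 returns to the first vertex.

**Shape 2** — `<path>` open polyline, stroke `#ff0000` → cut (S891, F1501). Machine vertices: (39.256,151.235) → (59.928,101.033) → (116.616,97.036) → (34.731,127.207). Open path.

**Shape 3** — `<rect>` rectangle, stroke `#ff0000` → cut (S891, F1501). Machine vertices: (42.886,182.334) → (88.854,182.334) → (88.854,94.495) → (42.886,94.495) → (42.886,182.334). Closed: final G1 returns to the first vertex.

**Shape 4** — `<rect>` rectangle, stroke `#ff0000` → cut (S891, F1501). Machine vertices: (64.930,200.885) → (84.419,200.885) → (84.419,151.805) → (64.930,151.805) → (64.930,200.885). Closed: final G1 returns to the first vertex.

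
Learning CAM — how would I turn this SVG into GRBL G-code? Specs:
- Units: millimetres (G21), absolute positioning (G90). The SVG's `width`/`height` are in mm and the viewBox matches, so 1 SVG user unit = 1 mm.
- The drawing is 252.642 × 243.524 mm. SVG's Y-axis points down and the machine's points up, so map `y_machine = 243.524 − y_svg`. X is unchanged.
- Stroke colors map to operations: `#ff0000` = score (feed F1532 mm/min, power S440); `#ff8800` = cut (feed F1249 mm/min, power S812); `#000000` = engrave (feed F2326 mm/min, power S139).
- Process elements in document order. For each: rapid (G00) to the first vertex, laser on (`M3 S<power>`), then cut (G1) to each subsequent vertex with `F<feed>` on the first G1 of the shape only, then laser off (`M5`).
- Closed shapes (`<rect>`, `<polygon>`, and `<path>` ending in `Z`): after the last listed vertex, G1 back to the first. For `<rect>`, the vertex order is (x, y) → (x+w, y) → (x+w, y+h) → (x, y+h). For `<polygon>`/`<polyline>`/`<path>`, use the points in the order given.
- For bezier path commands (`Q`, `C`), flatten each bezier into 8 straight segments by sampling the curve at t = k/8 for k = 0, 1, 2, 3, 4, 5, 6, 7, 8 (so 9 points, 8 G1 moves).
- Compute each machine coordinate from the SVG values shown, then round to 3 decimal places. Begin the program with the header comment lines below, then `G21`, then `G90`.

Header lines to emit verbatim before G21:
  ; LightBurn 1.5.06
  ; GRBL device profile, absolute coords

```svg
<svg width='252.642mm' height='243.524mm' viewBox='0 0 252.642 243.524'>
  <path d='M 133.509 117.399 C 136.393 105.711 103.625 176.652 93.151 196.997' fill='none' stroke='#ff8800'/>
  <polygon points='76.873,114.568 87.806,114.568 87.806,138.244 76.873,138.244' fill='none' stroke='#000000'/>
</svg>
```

1 u = 1 mm; y_m = 243.524 − y.

[1] `<path>` cubic bezier, #ff8800→cut S812 F1249: (133.509,126.125) → (133.032,126.895) → (129.893,121.480) → (124.769,111.440) → (118.339,98.338) → (111.284,83.735) → (104.281,69.191) → (98.011,56.268) → (93.151,46.527)

[2] `<polygon>` rectangle, #000000→engrave S139 F2326: (76.873,128.956) → (87.806,128.956) → (87.806,105.280) → (76.873,105.280) → (76.873,128.956) (closed)

; LightBurn 1.5.06
; GRBL device profile, absolute coords
G21
G90
G00 X133.509 Y126.125
M3 S812
G1 X133.032 Y126.895 F1249
G1 X129.893 Y121.480
G1 X124.769 Y111.440
G1 X118.339 Y98.338
G1 X111.284 Y83.735
G1 X104.281 Y69.191
G1 X98.011 Y56.268
G1 X93.151 Y46.527
M5
G00 X76.873 Y128.956
M3 S139
G1 X87.806 Y128.956 F2326
G1 X87.806 Y105.280
G1 X76.873 Y105.280
G1 X76.873 Y128.956
M5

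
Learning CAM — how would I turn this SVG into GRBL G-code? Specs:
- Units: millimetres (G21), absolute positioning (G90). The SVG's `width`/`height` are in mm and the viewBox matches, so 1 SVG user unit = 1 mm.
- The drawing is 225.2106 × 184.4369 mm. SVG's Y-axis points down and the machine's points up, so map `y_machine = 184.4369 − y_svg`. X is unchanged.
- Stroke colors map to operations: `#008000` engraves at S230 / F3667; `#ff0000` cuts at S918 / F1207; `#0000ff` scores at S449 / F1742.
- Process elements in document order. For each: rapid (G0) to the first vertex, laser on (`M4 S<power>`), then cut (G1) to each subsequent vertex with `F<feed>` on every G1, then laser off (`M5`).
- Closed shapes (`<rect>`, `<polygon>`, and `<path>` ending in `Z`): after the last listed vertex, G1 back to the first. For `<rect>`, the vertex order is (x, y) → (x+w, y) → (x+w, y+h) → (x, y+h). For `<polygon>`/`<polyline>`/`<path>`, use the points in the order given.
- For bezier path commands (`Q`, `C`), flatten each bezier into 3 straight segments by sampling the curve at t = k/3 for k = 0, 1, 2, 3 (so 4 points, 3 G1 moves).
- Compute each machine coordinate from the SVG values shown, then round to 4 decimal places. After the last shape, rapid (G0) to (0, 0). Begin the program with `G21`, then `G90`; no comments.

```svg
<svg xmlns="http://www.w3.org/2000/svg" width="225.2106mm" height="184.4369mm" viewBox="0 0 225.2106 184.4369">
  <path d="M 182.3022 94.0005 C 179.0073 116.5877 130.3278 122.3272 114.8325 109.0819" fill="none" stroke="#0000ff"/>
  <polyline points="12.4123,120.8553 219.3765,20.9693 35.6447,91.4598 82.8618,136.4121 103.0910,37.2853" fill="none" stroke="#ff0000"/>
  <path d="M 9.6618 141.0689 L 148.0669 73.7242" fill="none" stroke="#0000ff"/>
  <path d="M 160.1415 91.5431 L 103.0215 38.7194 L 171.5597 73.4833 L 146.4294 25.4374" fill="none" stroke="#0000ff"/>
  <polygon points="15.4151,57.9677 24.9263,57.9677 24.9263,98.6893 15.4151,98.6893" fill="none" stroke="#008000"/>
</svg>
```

G21
G90
G0 X182.3022 Y90.4364
M4 S449
G1 X166.7891 Y73.5443 F1742
G1 X138.4792 Y68.3588 F1742
G1 X114.8325 Y75.3550 F1742
M5
G0 X12.4123 Y63.5816
M4 S918
G1 X219.3765 Y163.4676 F1207
G1 X35.6447 Y92.9771 F1207
G1 X82.8618 Y48.0248 F1207
G1 X103.0910 Y147.1516 F1207
M5
G0 X9.6618 Y43.3680
M4 S449
G1 X148.0669 Y110.7127 F1742
M5
G0 X160.1415 Y92.8938
M4 S449
G1 X103.0215 Y145.7175 F1742
G1 X171.5597 Y110.9536 F1742
G1 X146.4294 Y158.9995 F1742
M5
G0 X15.4151 Y126.4692
M4 S230
G1 X24.9263 Y126.4692 F3667
G1 X24.9263 Y85.7476 F3667
G1 X15.4151 Y85.7476 F3667
G1 X15.4151 Y126.4692 F3667
M5
G0 X0.0000 Y0.0000

viewBox `0 0 225.2106 184.4369` with mm width/height → 1 unit = 1 mm. Flip: y_m = 184.4369 − y_svg.

**Shape 1** — `<path>` cubic bezier, stroke `#0000ff` → score (S449, F1742). Control points (SVG): P0=(182.3022,94.0005), P1=(179.0073,116.5877), P2=(130.3278,122.3272), P3=(114.8325,109.0819); sampled at t=k/3. Machine vertices: (182.3022,90.4364) → (166.7891,73.5443) → (138.4792,68.3588) → (114.8325,75.3550). Open path.

**Shape 2** — `<polyline>` open polyline, stroke `#ff0000` → cut (S918, F1207). Machine vertices: (12.4123,63.5816) → (219.3765,163.4676) → (35.6447,92.9771) → (82.8618,48.0248) → (103.0910,147.1516). Open path.

**Shape 3** — `<path>` line segment, stroke `#0000ff` → score (S449, F1742). Machine vertices: (9.6618,43.3680) → (148.0669,110.7127). Open path.

**Shape 4** — `<path>` open polyline, stroke `#0000ff` → score (S449, F1742). Machine vertices: (160.1415,92.8938) → (103.0215,145.7175) → (171.5597,110.9536) → (146.4294,158.9995). Open path.

**Shape 5** — `<polygon>` rectangle, stroke `#008000` → engrave (S230, F3667). Machine vertices: (15.4151,126.4692) → (24.9263,126.4692) → (24.9263,85.7476) → (15.4151,85.7476) → (15.4151,126.4692). Closed: final G1 returns to the first vertex.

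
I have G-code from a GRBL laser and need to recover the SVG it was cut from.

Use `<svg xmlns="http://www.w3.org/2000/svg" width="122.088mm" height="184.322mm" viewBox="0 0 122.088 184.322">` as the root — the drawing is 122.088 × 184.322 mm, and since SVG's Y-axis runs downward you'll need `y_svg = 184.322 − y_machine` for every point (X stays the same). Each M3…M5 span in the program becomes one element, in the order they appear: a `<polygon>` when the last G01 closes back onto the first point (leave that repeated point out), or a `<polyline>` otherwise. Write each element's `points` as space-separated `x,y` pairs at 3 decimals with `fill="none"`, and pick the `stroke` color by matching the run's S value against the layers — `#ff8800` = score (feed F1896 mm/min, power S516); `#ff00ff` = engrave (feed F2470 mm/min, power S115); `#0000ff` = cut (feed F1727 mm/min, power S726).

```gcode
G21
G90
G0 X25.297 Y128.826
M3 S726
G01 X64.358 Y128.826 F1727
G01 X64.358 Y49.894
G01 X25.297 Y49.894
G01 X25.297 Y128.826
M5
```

<svg xmlns="http://www.w3.org/2000/svg" width="122.088mm" height="184.322mm" viewBox="0 0 122.088 184.322">
  <polygon points="25.297,55.496 64.358,55.496 64.358,134.428 25.297,134.428" fill="none" stroke="#0000ff"/>
</svg>

Each laser-on run becomes one SVG element. Flip Y back into SVG space with y_svg = 184.322 − y_machine. Every run uses S726, so all elements get stroke `#0000ff` (cut).

Run 1: The run returns to its start, so emit a `<polygon>` with points (Y-flipped): 25.297,55.496 64.358,55.496 64.358,134.428 25.297,134.428.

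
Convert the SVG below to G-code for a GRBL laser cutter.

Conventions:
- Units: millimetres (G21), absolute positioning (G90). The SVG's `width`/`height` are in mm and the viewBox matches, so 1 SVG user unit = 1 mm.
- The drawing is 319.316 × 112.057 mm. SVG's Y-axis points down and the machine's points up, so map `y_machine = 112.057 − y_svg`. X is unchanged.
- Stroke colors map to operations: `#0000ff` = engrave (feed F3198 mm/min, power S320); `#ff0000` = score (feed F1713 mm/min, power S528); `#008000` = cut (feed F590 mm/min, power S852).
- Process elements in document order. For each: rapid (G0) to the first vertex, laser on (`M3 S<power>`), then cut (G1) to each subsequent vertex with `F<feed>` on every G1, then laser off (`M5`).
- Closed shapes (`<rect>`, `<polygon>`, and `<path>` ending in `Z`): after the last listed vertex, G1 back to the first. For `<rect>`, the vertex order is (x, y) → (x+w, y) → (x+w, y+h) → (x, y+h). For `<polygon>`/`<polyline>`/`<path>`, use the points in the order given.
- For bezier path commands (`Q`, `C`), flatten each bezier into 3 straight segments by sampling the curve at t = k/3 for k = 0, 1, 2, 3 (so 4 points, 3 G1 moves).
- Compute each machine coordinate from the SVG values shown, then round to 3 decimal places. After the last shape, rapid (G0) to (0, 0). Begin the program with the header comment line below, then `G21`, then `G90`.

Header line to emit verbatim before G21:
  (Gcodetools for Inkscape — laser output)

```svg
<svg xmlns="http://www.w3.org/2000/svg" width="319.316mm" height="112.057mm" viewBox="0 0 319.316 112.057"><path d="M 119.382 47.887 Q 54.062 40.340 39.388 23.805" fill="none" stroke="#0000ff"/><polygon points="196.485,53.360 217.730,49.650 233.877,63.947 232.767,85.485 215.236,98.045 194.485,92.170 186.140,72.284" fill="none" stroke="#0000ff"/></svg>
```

(Gcodetools for Inkscape — laser output)
G21
G90
G0 X119.382 Y64.170
M3 S320
G1 X81.463 Y70.200 F3198
G1 X54.798 Y78.227 F3198
G1 X39.388 Y88.252 F3198
M5
G0 X196.485 Y58.697
M3 S320
G1 X217.730 Y62.407 F3198
G1 X233.877 Y48.110 F3198
G1 X232.767 Y26.572 F3198
G1 X215.236 Y14.012 F3198
G1 X194.485 Y19.887 F3198
G1 X186.140 Y39.773 F3198
G1 X196.485 Y58.697 F3198
M5
G0 X0.000 Y0.000

Since the viewBox matches the mm dimensions, user units are millimetres directly. The only transform is the Y-flip y_m = 112.057 − y_svg.

Shape 1 is a quadratic bezier drawn with `<path>`. Its stroke #0000ff means engrave at S320, F3198. After flipping Y the toolpath is (119.382,64.170) → (81.463,70.200) → (54.798,78.227) → (39.388,88.252).

Shape 2 is a regular polygon drawn with `<polygon>`. Its stroke #0000ff means engrave at S320, F3198. After flipping Y the toolpath is (196.485,58.697) → (217.730,62.407) → (233.877,48.110) → (232.767,26.572) → (215.236,14.012) → (194.485,19.887) → (186.140,39.773) → (196.485,58.697), returning to the start.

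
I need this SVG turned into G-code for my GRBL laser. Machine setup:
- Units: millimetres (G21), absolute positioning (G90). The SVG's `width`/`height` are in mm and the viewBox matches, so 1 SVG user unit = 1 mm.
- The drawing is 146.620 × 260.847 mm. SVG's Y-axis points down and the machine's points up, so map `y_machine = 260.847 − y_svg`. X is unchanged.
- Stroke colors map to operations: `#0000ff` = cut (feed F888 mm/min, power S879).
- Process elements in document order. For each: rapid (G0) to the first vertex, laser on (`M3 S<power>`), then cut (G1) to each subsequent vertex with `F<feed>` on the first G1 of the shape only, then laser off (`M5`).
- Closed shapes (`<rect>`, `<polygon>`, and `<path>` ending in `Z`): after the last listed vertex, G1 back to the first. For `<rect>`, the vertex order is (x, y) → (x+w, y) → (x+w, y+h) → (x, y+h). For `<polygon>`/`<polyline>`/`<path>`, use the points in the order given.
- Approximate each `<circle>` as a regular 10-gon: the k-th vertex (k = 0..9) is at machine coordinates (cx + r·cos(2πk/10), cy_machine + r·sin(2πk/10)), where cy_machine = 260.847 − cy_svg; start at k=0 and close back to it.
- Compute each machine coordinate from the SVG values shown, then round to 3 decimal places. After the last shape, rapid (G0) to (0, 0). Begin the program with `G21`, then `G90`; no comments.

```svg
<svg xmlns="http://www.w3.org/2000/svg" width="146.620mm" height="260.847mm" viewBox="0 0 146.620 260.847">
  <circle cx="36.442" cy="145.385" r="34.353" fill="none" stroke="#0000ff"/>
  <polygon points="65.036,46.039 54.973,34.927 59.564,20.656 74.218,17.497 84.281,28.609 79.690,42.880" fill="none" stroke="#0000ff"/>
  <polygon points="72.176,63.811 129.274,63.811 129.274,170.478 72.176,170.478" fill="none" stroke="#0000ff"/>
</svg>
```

1 u = 1 mm; y_m = 260.847 − y.

[1] `<circle>` circle, #0000ff→cut S879 F888: (70.795,115.462) → (64.234,135.654) → (47.058,148.134) → (25.826,148.134) → (8.650,135.654) → (2.089,115.462) → (8.650,95.270) → (25.826,82.790) → (47.058,82.790) → (64.234,95.270) → (70.795,115.462) (closed)

[2] `<polygon>` regular polygon, #0000ff→cut S879 F888: (65.036,214.808) → (54.973,225.920) → (59.564,240.191) → (74.218,243.350) → (84.281,232.238) → (79.690,217.967) → (65.036,214.808) (closed)

[3] `<polygon>` rectangle, #0000ff→cut S879 F888: (72.176,197.036) → (129.274,197.036) → (129.274,90.369) → (72.176,90.369) → (72.176,197.036) (closed)

G21
G90
G0 X70.795 Y115.462
M3 S879
G1 X64.234 Y135.654 F888
G1 X47.058 Y148.134
G1 X25.826 Y148.134
G1 X8.650 Y135.654
G1 X2.089 Y115.462
G1 X8.650 Y95.270
G1 X25.826 Y82.790
G1 X47.058 Y82.790
G1 X64.234 Y95.270
G1 X70.795 Y115.462
M5
G0 X65.036 Y214.808
M3 S879
G1 X54.973 Y225.920 F888
G1 X59.564 Y240.191
G1 X74.218 Y243.350
G1 X84.281 Y232.238
G1 X79.690 Y217.967
G1 X65.036 Y214.808
M5
G0 X72.176 Y197.036
M3 S879
G1 X129.274 Y197.036 F888
G1 X129.274 Y90.369
G1 X72.176 Y90.369
G1 X72.176 Y197.036
M5
G0 X0.000 Y0.000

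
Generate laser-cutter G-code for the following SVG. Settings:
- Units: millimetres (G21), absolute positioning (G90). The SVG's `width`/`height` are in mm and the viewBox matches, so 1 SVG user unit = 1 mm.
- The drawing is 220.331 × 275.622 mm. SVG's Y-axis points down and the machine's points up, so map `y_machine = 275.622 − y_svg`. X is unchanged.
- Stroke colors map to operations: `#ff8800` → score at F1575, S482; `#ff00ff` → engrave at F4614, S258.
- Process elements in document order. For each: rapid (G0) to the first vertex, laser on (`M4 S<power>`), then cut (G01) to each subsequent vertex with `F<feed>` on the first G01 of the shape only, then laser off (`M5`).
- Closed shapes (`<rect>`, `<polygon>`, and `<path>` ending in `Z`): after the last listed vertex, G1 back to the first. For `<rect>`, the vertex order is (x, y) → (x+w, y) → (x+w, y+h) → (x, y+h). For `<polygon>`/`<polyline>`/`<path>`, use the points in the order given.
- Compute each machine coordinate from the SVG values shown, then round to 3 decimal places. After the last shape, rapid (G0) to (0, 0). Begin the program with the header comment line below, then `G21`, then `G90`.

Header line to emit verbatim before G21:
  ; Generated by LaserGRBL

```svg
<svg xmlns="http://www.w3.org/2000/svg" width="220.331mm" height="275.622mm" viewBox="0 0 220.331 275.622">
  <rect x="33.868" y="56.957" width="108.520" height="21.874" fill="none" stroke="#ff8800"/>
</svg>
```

Since the viewBox matches the mm dimensions, user units are millimetres directly. The only transform is the Y-flip y_m = 275.622 − y_svg.

Shape 1 is a rectangle drawn with `<rect>`. Its stroke #ff8800 means score at S482, F1575. After flipping Y the toolpath is (33.868,218.665) → (142.388,218.665) → (142.388,196.791) → (33.868,196.791) → (33.868,218.665), returning to the start.

; Generated by LaserGRBL
G21
G90
G0 X33.868 Y218.665
M4 S482
G01 X142.388 Y218.665 F1575
G01 X142.388 Y196.791
G01 X33.868 Y196.791
G01 X33.868 Y218.665
M5
G0 X0.000 Y0.000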